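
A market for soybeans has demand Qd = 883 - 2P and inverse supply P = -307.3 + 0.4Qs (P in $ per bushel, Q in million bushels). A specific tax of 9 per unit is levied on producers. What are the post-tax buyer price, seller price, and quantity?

P_b = 30.5, P_s = 21.5, Q = 822

In direct form, Qs = 768.25 + 2.5P.
With a tax of 9 on producers, they supply based on the net price P_s = P_b - 9, so Qs = 745.75 + 2.5P_b.
Market clearing requires 883 - 2P_b = 745.75 + 2.5P_b; hence 137.25 = 4.5P_b and P_b = 30.5.
Then P_s = 30.5 - 9 = 21.5 and Q = 883 - 2(30.5) = 822.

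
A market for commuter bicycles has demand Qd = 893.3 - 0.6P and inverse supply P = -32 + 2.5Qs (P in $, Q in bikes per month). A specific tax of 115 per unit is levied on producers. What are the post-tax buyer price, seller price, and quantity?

P_b = 926.5, P_s = 811.5, Q = 337.4

Solving each curve for Q: Qs = 12.8 + 0.4P.
With a tax of 115 on producers, they supply based on the net price P_s = P_b - 115, so Qs = -33.2 + 0.4P_b.
Equate demand and the shifted supply: 893.3 - 0.6P_b = -33.2 + 0.4P_b, giving P_b = 926.5, so P_b = 926.5.
So P_s = 811.5 and the quantity traded is Q = 893.3 - 0.6(926.5) = 337.4.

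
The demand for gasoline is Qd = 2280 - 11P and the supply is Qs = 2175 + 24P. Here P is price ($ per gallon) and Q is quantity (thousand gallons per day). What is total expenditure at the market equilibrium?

Total expenditure = 6741

The market clears where 2280 - 11P = 2175 + 24P. Rearranging, 35P = 105, hence P* = 3.
Substitute back: Q* = 2280 - 11(3) = 2247.
Total expenditure = P* × Q* = 3 × 2247 = 6741.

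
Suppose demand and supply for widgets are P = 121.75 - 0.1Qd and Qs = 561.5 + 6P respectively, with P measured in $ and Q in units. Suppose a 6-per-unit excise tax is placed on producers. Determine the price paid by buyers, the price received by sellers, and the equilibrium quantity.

P_b = 43.25, P_s = 37.25, Q = 785

Rewriting in direct form: Qd = 1217.5 - 10P.
The tax drives a wedge P_b - P_s = 6. Substituting P_s = P_b - 6 into supply: Qs = 525.5 + 6P_b.
Equate demand and the shifted supply: 1217.5 - 10P_b = 525.5 + 6P_b, giving 16P_b = 692, so P_b = 43.25.
So P_s = 37.25 and the quantity traded is Q = 1217.5 - 10(43.25) = 785.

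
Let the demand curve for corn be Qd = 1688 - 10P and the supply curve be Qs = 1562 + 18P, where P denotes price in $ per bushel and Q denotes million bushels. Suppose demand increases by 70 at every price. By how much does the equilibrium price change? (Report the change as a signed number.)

At equilibrium Qd = Qs, so 1688 - 10P = 1562 + 18P; collecting terms, 126 = 28P and P* = 4.5.
Plugging P* into demand: Q* = 1688 - 10(4.5) = 1643.
After the shift, demand is Qd = 1758 - 10P.
Re-solving, 28P = 196 gives P = 7 and Q = 1688.
ΔP = 7 - 4.5 = 2.5.

ΔP = 2.5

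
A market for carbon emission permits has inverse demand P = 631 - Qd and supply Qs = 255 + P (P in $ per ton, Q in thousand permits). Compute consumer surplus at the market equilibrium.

Consumer surplus = 98124.5

Solving each curve for Q: Qd = 631 - P.
At equilibrium Qd = Qs, so 631 - P = 255 + P; collecting terms, 376 = 2P and P* = 188.
Then Q* = 631 - 188 = 443.
Demand choke price (Qd = 0): P = 631. Consumer surplus = ½ × (631 - 188) × 443 = 98124.5.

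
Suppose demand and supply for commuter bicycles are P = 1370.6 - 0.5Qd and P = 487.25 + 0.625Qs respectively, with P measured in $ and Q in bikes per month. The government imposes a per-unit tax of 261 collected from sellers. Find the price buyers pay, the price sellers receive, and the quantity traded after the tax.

P_b = 1094, P_s = 833, Q = 553.2

In direct form, Qd = 2741.2 - 2P and Qs = -779.6 + 1.6P.
The tax drives a wedge P_b - P_s = 261. Substituting P_s = P_b - 261 into supply: Qs = -1197.2 + 1.6P_b.
Equate demand and the shifted supply: 2741.2 - 2P_b = -1197.2 + 1.6P_b, giving 3.6P_b = 3938.4, so P_b = 1094.
Then P_s = 1094 - 261 = 833 and Q = 2741.2 - 2(1094) = 553.2.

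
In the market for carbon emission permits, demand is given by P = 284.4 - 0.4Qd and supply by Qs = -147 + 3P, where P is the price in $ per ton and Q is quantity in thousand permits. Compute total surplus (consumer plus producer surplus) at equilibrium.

In direct form, Qd = 711 - 2.5P.
Set Qd = Qs: 711 - 2.5P = -147 + 3P, so 858 = 5.5P and P* = 156.
From the demand curve, Q* = 711 - 2.5(156) = 321.
Demand choke price = 284.4; supply choke price = 49. CS = ½(284.4 - 156)(321) = 20608.2; PS = ½(156 - 49)(321) = 17173.5. Total surplus = 37781.7.

Total surplus = 37781.7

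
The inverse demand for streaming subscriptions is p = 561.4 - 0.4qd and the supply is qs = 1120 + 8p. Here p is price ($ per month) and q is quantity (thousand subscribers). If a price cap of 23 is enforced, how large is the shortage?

Shortage = 42

Rewriting in direct form: qd = 1403.5 - 2.5p.
Evaluating both curves at the ceiling price 23 gives qd = 1346, qs = 1304.
Shortage = qd - qs = 1346 - 1304 = 42.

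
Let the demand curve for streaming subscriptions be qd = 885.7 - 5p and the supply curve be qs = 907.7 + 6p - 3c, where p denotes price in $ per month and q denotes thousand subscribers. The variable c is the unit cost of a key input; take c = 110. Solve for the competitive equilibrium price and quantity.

p* = 28, q* = 745.7

With c = 110, supply is qs = 577.7 + 6p.
Equating demand and supply, 885.7 - 5p = 577.7 + 6p gives 11p = 308, so p* = 28.
Substitute back: q* = 885.7 - 5(28) = 745.7.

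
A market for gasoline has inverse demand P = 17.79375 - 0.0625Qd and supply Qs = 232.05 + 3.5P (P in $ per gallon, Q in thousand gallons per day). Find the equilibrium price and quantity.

P* = 2.7, Q* = 241.5

Rewriting in direct form: Qd = 284.7 - 16P.
Set Qd = Qs: 284.7 - 16P = 232.05 + 3.5P, so 52.65 = 19.5P and P* = 2.7.
From the demand curve, Q* = 284.7 - 16(2.7) = 241.5.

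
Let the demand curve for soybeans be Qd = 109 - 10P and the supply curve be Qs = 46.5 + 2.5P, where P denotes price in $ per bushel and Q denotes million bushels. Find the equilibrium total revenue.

At equilibrium Qd = Qs, so 109 - 10P = 46.5 + 2.5P; collecting terms, 62.5 = 12.5P and P* = 5.
Then Q* = 109 - 10(5) = 59.
Total revenue = P* × Q* = 5 × 59 = 295.

Total revenue = 295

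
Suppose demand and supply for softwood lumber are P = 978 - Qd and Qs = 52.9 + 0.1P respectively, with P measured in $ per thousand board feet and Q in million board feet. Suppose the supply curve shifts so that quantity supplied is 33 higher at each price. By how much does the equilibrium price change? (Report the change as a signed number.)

ΔP = -30

Solving each curve for Q: Qd = 978 - P.
The market clears where 978 - P = 52.9 + 0.1P. Rearranging, 1.1P = 925.1, hence P* = 841.
Plugging P* into demand: Q* = 978 - 841 = 137.
After the shift, supply is Qs = 85.9 + 0.1P.
New equilibrium: 892.1 = 1.1P, so P = 811 and Q = 167.
ΔP = 811 - 841 = -30.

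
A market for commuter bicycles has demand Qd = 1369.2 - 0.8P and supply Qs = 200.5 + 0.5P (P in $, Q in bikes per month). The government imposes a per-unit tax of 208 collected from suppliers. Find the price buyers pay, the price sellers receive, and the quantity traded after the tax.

With a tax of 208 on suppliers, they supply based on the net price P_s = P_b - 208, so Qs = 96.5 + 0.5P_b.
Equate demand and the shifted supply: 1369.2 - 0.8P_b = 96.5 + 0.5P_b, giving 1.3P_b = 1272.7, so P_b = 979.
So P_s = 771 and the quantity traded is Q = 1369.2 - 0.8(979) = 586.

P_b = 979, P_s = 771, Q = 586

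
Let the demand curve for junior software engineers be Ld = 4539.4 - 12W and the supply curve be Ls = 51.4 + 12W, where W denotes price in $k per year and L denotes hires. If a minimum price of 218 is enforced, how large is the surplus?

Evaluating both curves at the floor price 218 gives Ld = 1923.4, Ls = 2667.4.
Surplus = Ls - Ld = 2667.4 - 1923.4 = 744.

Surplus = 744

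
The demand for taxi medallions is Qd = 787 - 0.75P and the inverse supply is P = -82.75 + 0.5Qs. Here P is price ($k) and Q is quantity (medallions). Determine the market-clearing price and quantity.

P* = 226, Q* = 617.5

Solving each curve for Q: Qs = 165.5 + 2P.
At equilibrium Qd = Qs, so 787 - 0.75P = 165.5 + 2P; collecting terms, 621.5 = 2.75P and P* = 226.
Substitute back: Q* = 787 - 0.75(226) = 617.5.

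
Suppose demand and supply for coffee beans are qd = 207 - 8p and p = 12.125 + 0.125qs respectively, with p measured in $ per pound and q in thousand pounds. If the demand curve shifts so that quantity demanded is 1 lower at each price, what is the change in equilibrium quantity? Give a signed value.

Inverting to quantity form: qs = -97 + 8p.
Equating demand and supply, 207 - 8p = -97 + 8p gives 16p = 304, so p* = 19.
Then q* = 207 - 8(19) = 55.
After the shift, demand is qd = 206 - 8p.
Re-solving, 16p = 303 gives p = 18.9375 and q = 54.5.
Δq = 54.5 - 55 = -0.5.

Δq = -0.5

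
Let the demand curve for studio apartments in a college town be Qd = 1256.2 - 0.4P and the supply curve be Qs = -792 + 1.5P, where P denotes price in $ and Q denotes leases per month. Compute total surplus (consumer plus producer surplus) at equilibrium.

Total surplus = 1077656.25

Set Qd = Qs: 1256.2 - 0.4P = -792 + 1.5P, so 2048.2 = 1.9P and P* = 1078.
Plugging P* into demand: Q* = 1256.2 - 0.4(1078) = 825.
Demand choke price = 3140.5; supply choke price = 528. CS = ½(3140.5 - 1078)(825) = 850781.25; PS = ½(1078 - 528)(825) = 226875. Total surplus = 1077656.25.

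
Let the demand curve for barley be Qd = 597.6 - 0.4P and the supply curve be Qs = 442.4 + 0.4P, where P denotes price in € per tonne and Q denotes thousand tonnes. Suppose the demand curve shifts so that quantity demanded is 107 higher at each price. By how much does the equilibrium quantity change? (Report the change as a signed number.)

Set Qd = Qs: 597.6 - 0.4P = 442.4 + 0.4P, so 155.2 = 0.8P and P* = 194.
Then Q* = 597.6 - 0.4(194) = 520.
After the shift, demand is Qd = 704.6 - 0.4P.
The new intersection has 262.2 = 0.8P, i.e. P = 327.75, Q = 573.5.
ΔQ = 573.5 - 520 = 53.5.

ΔQ = 53.5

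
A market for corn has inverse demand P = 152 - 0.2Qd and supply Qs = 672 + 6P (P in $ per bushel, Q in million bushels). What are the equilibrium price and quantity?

P* = 8, Q* = 720

Rewriting in direct form: Qd = 760 - 5P.
The market clears where 760 - 5P = 672 + 6P. Rearranging, 11P = 88, hence P* = 8.
From the demand curve, Q* = 760 - 5(8) = 720.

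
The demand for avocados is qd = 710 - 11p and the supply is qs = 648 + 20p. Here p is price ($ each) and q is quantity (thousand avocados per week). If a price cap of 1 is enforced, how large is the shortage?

Evaluating both curves at the ceiling price 1 gives qd = 699, qs = 668.
Shortage = qd - qs = 699 - 668 = 31.

Shortage = 31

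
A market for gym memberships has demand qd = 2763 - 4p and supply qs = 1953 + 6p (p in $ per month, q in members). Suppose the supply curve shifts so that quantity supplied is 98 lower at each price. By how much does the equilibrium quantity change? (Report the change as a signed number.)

Δq = -39.2

Equating demand and supply, 2763 - 4p = 1953 + 6p gives 10p = 810, so p* = 81.
Then q* = 2763 - 4(81) = 2439.
After the shift, supply is qs = 1855 + 6p.
The new intersection has 908 = 10p, i.e. p = 90.8, q = 2399.8.
Δq = 2399.8 - 2439 = -39.2.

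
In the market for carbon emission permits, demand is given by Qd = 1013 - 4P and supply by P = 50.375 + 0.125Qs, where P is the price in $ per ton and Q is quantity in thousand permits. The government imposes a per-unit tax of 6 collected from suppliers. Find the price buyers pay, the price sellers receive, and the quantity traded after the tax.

P_b = 122, P_s = 116, Q = 525

Rewriting in direct form: Qs = -403 + 8P.
Suppliers keep P_s = P_b - 6 per unit, so supply in terms of the buyer price is Qs = -451 + 8P_b.
Set Qd = Qs: 1013 - 4P_b = -451 + 8P_b, so 1464 = 12P_b and P_b = 122.
So P_s = 116 and the quantity traded is Q = 1013 - 4(122) = 525.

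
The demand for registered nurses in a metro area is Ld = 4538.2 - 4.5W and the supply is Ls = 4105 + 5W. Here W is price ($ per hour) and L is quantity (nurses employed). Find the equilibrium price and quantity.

Equating demand and supply, 4538.2 - 4.5W = 4105 + 5W gives 9.5W = 433.2, so W* = 45.6.
Plugging W* into demand: L* = 4538.2 - 4.5(45.6) = 4333.

W* = 45.6, L* = 4333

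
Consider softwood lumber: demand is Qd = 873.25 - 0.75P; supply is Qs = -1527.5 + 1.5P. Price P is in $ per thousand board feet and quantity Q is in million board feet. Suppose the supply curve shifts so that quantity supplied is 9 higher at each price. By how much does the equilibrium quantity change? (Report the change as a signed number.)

ΔQ = 3

Equating demand and supply, 873.25 - 0.75P = -1527.5 + 1.5P gives 2.25P = 2400.75, so P* = 1067.
Substitute back: Q* = 873.25 - 0.75(1067) = 73.
After the shift, supply is Qs = -1518.5 + 1.5P.
New equilibrium: 2391.75 = 2.25P, so P = 1063 and Q = 76.
ΔQ = 76 - 73 = 3.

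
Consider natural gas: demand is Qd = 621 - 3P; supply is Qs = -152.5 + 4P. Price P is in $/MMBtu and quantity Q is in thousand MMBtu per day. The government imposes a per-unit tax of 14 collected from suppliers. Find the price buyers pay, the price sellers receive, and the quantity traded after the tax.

P_b = 118.5, P_s = 104.5, Q = 265.5

Suppliers keep P_s = P_b - 14 per unit, so supply in terms of the buyer price is Qs = -208.5 + 4P_b.
Market clearing requires 621 - 3P_b = -208.5 + 4P_b; hence 829.5 = 7P_b and P_b = 118.5.
Then P_s = 118.5 - 14 = 104.5 and Q = 621 - 3(118.5) = 265.5.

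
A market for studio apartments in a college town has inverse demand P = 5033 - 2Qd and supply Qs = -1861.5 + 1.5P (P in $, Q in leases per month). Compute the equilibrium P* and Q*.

P* = 2189, Q* = 1422

In direct form, Qd = 2516.5 - 0.5P.
The market clears where 2516.5 - 0.5P = -1861.5 + 1.5P. Rearranging, 2P = 4378, hence P* = 2189.
Then Q* = 2516.5 - 0.5(2189) = 1422.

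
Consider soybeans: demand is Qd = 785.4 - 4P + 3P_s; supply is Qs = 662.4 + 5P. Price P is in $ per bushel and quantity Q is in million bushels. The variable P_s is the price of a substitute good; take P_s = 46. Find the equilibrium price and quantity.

P* = 29, Q* = 807.4

With P_s = 46, demand is Qd = 923.4 - 4P.
At equilibrium Qd = Qs, so 923.4 - 4P = 662.4 + 5P; collecting terms, 261 = 9P and P* = 29.
Then Q* = 923.4 - 4(29) = 807.4.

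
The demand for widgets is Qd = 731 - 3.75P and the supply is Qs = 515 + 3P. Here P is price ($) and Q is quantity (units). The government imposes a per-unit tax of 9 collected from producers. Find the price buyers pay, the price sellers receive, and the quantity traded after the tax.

Producers keep P_s = P_b - 9 per unit, so supply in terms of the buyer price is Qs = 488 + 3P_b.
Market clearing requires 731 - 3.75P_b = 488 + 3P_b; hence 243 = 6.75P_b and P_b = 36.
So P_s = 27 and the quantity traded is Q = 731 - 3.75(36) = 596.

P_b = 36, P_s = 27, Q = 596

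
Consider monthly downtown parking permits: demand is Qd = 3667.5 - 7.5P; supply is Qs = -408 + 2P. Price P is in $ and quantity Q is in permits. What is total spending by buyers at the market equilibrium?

Total spending by buyers = 193050

Set Qd = Qs: 3667.5 - 7.5P = -408 + 2P, so 4075.5 = 9.5P and P* = 429.
Plugging P* into demand: Q* = 3667.5 - 7.5(429) = 450.
Total spending by buyers = P* × Q* = 429 × 450 = 193050.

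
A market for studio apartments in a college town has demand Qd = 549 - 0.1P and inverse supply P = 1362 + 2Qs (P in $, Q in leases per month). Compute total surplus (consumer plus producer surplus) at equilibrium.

Total surplus = 710016

Inverting to quantity form: Qs = -681 + 0.5P.
Equating demand and supply, 549 - 0.1P = -681 + 0.5P gives 0.6P = 1230, so P* = 2050.
From the demand curve, Q* = 549 - 0.1(2050) = 344.
Demand choke price = 5490; supply choke price = 1362. CS = ½(5490 - 2050)(344) = 591680; PS = ½(2050 - 1362)(344) = 118336. Total surplus = 710016.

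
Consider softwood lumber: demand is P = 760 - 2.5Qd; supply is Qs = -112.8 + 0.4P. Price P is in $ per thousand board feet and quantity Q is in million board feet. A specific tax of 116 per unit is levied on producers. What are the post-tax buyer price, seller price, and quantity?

P_b = 579, P_s = 463, Q = 72.4

Rewriting in direct form: Qd = 304 - 0.4P.
With a tax of 116 on producers, they supply based on the net price P_s = P_b - 116, so Qs = -159.2 + 0.4P_b.
Set Qd = Qs: 304 - 0.4P_b = -159.2 + 0.4P_b, so 463.2 = 0.8P_b and P_b = 579.
Then P_s = 579 - 116 = 463 and Q = 304 - 0.4(579) = 72.4.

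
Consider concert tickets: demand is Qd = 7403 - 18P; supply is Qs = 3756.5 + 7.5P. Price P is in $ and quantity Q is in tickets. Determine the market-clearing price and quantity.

At equilibrium Qd = Qs, so 7403 - 18P = 3756.5 + 7.5P; collecting terms, 3646.5 = 25.5P and P* = 143.
Plugging P* into demand: Q* = 7403 - 18(143) = 4829.

P* = 143, Q* = 4829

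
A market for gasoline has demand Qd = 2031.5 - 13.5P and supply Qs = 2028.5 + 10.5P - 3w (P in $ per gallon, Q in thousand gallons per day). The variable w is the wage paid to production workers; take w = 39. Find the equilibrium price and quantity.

With w = 39, supply is Qs = 1911.5 + 10.5P.
Equating demand and supply, 2031.5 - 13.5P = 1911.5 + 10.5P gives 24P = 120, so P* = 5.
Plugging P* into demand: Q* = 2031.5 - 13.5(5) = 1964.

P* = 5, Q* = 1964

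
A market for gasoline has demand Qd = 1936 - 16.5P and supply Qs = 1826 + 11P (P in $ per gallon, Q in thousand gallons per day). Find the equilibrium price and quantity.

The market clears where 1936 - 16.5P = 1826 + 11P. Rearranging, 27.5P = 110, hence P* = 4.
Then Q* = 1936 - 16.5(4) = 1870.

P* = 4, Q* = 1870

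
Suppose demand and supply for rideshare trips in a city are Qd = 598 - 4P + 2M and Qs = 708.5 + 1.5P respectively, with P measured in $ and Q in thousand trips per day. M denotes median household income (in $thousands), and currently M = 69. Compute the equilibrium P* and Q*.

P* = 5, Q* = 716

With M = 69, demand is Qd = 736 - 4P.
At equilibrium Qd = Qs, so 736 - 4P = 708.5 + 1.5P; collecting terms, 27.5 = 5.5P and P* = 5.
Then Q* = 736 - 4(5) = 716.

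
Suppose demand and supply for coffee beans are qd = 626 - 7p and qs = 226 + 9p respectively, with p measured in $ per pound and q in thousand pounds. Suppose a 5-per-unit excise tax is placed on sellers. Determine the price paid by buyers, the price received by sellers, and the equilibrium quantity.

p_b = 27.8125, p_s = 22.8125, q = 431.3125

The tax drives a wedge p_b - p_s = 5. Substituting p_s = p_b - 5 into supply: qs = 181 + 9p_b.
Equate demand and the shifted supply: 626 - 7p_b = 181 + 9p_b, giving 16p_b = 445, so p_b = 27.8125.
So p_s = 22.8125 and the quantity traded is q = 626 - 7(27.8125) = 431.3125.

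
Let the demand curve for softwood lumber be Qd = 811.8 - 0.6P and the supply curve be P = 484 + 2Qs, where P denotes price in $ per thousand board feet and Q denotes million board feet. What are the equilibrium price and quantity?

P* = 958, Q* = 237

Rewriting in direct form: Qs = -242 + 0.5P.
Set Qd = Qs: 811.8 - 0.6P = -242 + 0.5P, so 1053.8 = 1.1P and P* = 958.
From the demand curve, Q* = 811.8 - 0.6(958) = 237.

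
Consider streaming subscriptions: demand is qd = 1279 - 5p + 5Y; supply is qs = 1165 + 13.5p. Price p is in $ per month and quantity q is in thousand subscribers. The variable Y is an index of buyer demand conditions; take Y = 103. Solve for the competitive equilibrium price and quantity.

With Y = 103, demand is qd = 1794 - 5p.
The market clears where 1794 - 5p = 1165 + 13.5p. Rearranging, 18.5p = 629, hence p* = 34.
Then q* = 1794 - 5(34) = 1624.

p* = 34, q* = 1624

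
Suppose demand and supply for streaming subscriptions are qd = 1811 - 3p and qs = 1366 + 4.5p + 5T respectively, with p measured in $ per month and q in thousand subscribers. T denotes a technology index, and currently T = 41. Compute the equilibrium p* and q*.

p* = 32, q* = 1715

With T = 41, supply is qs = 1571 + 4.5p.
At equilibrium qd = qs, so 1811 - 3p = 1571 + 4.5p; collecting terms, 240 = 7.5p and p* = 32.
From the demand curve, q* = 1811 - 3(32) = 1715.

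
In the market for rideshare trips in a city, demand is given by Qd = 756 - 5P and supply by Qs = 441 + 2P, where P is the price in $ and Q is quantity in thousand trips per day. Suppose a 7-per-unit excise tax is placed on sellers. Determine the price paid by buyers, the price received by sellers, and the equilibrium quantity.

P_b = 47, P_s = 40, Q = 521

The tax drives a wedge P_b - P_s = 7. Substituting P_s = P_b - 7 into supply: Qs = 427 + 2P_b.
Set Qd = Qs: 756 - 5P_b = 427 + 2P_b, so 329 = 7P_b and P_b = 47.
Then P_s = 47 - 7 = 40 and Q = 756 - 5(47) = 521.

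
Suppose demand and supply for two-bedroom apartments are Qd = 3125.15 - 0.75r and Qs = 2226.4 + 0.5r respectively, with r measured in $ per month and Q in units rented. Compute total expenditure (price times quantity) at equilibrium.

Total expenditure = 1859262.1

At equilibrium Qd = Qs, so 3125.15 - 0.75r = 2226.4 + 0.5r; collecting terms, 898.75 = 1.25r and r* = 719.
Then Q* = 3125.15 - 0.75(719) = 2585.9.
Total expenditure = r* × Q* = 719 × 2585.9 = 1859262.1.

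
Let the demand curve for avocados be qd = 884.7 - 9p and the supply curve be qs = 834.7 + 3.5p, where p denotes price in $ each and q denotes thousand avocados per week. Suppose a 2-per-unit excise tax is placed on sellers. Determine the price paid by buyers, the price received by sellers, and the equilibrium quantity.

With a tax of 2 on sellers, they supply based on the net price p_s = p_b - 2, so qs = 827.7 + 3.5p_b.
Equate demand and the shifted supply: 884.7 - 9p_b = 827.7 + 3.5p_b, giving 12.5p_b = 57, so p_b = 4.56.
So p_s = 2.56 and the quantity traded is q = 884.7 - 9(4.56) = 843.66.

p_b = 4.56, p_s = 2.56, q = 843.66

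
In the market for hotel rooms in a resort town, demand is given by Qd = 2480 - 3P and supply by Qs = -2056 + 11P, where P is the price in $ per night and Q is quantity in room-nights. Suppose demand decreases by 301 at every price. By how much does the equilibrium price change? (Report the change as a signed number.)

ΔP = -21.5

Equating demand and supply, 2480 - 3P = -2056 + 11P gives 14P = 4536, so P* = 324.
Substitute back: Q* = 2480 - 3(324) = 1508.
After the shift, demand is Qd = 2179 - 3P.
Re-solving, 14P = 4235 gives P = 302.5 and Q = 1271.5.
ΔP = 302.5 - 324 = -21.5.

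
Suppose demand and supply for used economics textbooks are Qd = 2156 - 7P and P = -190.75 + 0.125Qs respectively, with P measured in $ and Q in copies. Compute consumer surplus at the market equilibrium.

Rewriting in direct form: Qs = 1526 + 8P.
Equating demand and supply, 2156 - 7P = 1526 + 8P gives 15P = 630, so P* = 42.
Then Q* = 2156 - 7(42) = 1862.
Demand choke price (Qd = 0): P = 2156/7 = 308. Consumer surplus = ½ × (308 - 42) × 1862 = 247646.

Consumer surplus = 247646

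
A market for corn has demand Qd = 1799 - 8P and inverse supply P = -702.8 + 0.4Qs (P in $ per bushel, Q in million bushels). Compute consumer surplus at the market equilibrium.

Consumer surplus = 195143.0625

Solving each curve for Q: Qs = 1757 + 2.5P.
At equilibrium Qd = Qs, so 1799 - 8P = 1757 + 2.5P; collecting terms, 42 = 10.5P and P* = 4.
Plugging P* into demand: Q* = 1799 - 8(4) = 1767.
Demand choke price (Qd = 0): P = 1799/8 = 224.875. Consumer surplus = ½ × (224.875 - 4) × 1767 = 195143.0625.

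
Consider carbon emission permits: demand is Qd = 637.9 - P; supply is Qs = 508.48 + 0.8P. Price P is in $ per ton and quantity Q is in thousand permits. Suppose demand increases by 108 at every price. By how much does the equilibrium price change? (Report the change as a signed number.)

At equilibrium Qd = Qs, so 637.9 - P = 508.48 + 0.8P; collecting terms, 129.42 = 1.8P and P* = 71.9.
Substitute back: Q* = 637.9 - 71.9 = 566.
After the shift, demand is Qd = 745.9 - P.
The new intersection has 237.42 = 1.8P, i.e. P = 131.9, Q = 614.
ΔP = 131.9 - 71.9 = 60.

ΔP = 60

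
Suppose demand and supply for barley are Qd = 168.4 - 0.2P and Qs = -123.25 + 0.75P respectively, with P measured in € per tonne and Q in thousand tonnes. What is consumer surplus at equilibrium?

The market clears where 168.4 - 0.2P = -123.25 + 0.75P. Rearranging, 0.95P = 291.65, hence P* = 307.
Substitute back: Q* = 168.4 - 0.2(307) = 107.
Demand choke price (Qd = 0): P = 168.4/0.2 = 842. Consumer surplus = ½ × (842 - 307) × 107 = 28622.5.

Consumer surplus = 28622.5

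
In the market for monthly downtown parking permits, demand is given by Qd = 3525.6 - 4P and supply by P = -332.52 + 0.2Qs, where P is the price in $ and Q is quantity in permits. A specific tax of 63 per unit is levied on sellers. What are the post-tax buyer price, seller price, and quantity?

Solving each curve for Q: Qs = 1662.6 + 5P.
Sellers keep P_s = P_b - 63 per unit, so supply in terms of the buyer price is Qs = 1347.6 + 5P_b.
Set Qd = Qs: 3525.6 - 4P_b = 1347.6 + 5P_b, so 2178 = 9P_b and P_b = 242.
So P_s = 179 and the quantity traded is Q = 3525.6 - 4(242) = 2557.6.

P_b = 242, P_s = 179, Q = 2557.6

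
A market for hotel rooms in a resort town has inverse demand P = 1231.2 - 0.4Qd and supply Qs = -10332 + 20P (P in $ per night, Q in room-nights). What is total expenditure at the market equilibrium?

Total expenditure = 946448

Solving each curve for Q: Qd = 3078 - 2.5P.
Equating demand and supply, 3078 - 2.5P = -10332 + 20P gives 22.5P = 13410, so P* = 596.
Then Q* = 3078 - 2.5(596) = 1588.
Total expenditure = P* × Q* = 596 × 1588 = 946448.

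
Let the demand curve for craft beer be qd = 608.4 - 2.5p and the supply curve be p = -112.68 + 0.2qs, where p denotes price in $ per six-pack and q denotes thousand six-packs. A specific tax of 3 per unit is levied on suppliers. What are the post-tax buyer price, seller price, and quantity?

p_b = 8, p_s = 5, q = 588.4

Rewriting in direct form: qs = 563.4 + 5p.
Suppliers keep p_s = p_b - 3 per unit, so supply in terms of the buyer price is qs = 548.4 + 5p_b.
Market clearing requires 608.4 - 2.5p_b = 548.4 + 5p_b; hence 60 = 7.5p_b and p_b = 8.
Then p_s = 8 - 3 = 5 and q = 608.4 - 2.5(8) = 588.4.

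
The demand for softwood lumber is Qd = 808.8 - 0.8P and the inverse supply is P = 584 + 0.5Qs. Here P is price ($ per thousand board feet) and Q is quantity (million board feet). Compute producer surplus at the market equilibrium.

In direct form, Qs = -1168 + 2P.
The market clears where 808.8 - 0.8P = -1168 + 2P. Rearranging, 2.8P = 1976.8, hence P* = 706.
Substitute back: Q* = 808.8 - 0.8(706) = 244.
Supply choke price (Qs = 0): P = 584. Producer surplus = ½ × (706 - 584) × 244 = 14884.

Producer surplus = 14884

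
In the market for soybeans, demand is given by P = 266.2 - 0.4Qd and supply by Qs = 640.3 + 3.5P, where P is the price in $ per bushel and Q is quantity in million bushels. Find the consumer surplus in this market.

Consumer surplus = 85805

In direct form, Qd = 665.5 - 2.5P.
The market clears where 665.5 - 2.5P = 640.3 + 3.5P. Rearranging, 6P = 25.2, hence P* = 4.2.
From the demand curve, Q* = 665.5 - 2.5(4.2) = 655.
Demand choke price (Qd = 0): P = 665.5/2.5 = 266.2. Consumer surplus = ½ × (266.2 - 4.2) × 655 = 85805.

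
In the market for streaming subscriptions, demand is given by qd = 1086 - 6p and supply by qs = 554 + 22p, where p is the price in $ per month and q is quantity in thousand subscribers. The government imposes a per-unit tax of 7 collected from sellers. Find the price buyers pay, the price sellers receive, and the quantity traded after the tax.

p_b = 24.5, p_s = 17.5, q = 939

The tax drives a wedge p_b - p_s = 7. Substituting p_s = p_b - 7 into supply: qs = 400 + 22p_b.
Set qd = qs: 1086 - 6p_b = 400 + 22p_b, so 686 = 28p_b and p_b = 24.5.
Then p_s = 24.5 - 7 = 17.5 and q = 1086 - 6(24.5) = 939.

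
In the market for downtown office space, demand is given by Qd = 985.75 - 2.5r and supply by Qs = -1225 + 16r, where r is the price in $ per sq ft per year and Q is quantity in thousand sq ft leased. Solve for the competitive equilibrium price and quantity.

The market clears where 985.75 - 2.5r = -1225 + 16r. Rearranging, 18.5r = 2210.75, hence r* = 119.5.
Then Q* = 985.75 - 2.5(119.5) = 687.

r* = 119.5, Q* = 687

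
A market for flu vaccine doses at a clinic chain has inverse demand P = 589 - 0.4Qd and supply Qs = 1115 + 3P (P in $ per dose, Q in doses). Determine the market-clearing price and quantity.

P* = 65, Q* = 1310

Rewriting in direct form: Qd = 1472.5 - 2.5P.
The market clears where 1472.5 - 2.5P = 1115 + 3P. Rearranging, 5.5P = 357.5, hence P* = 65.
From the demand curve, Q* = 1472.5 - 2.5(65) = 1310.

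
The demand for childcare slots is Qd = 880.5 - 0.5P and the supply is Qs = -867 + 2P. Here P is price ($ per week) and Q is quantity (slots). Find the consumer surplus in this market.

At equilibrium Qd = Qs, so 880.5 - 0.5P = -867 + 2P; collecting terms, 1747.5 = 2.5P and P* = 699.
Then Q* = 880.5 - 0.5(699) = 531.
Demand choke price (Qd = 0): P = 880.5/0.5 = 1761. Consumer surplus = ½ × (1761 - 699) × 531 = 281961.

Consumer surplus = 281961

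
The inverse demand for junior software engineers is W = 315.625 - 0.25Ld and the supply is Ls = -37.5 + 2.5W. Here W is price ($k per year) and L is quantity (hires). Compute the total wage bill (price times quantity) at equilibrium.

The total wage bill = 92500

Solving each curve for L: Ld = 1262.5 - 4W.
Set Ld = Ls: 1262.5 - 4W = -37.5 + 2.5W, so 1300 = 6.5W and W* = 200.
Plugging W* into demand: L* = 1262.5 - 4(200) = 462.5.
The total wage bill = W* × L* = 200 × 462.5 = 92500.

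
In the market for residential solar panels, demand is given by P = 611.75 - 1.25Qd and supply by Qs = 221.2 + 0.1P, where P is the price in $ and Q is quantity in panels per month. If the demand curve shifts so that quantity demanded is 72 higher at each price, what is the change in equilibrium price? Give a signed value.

ΔP = 80

Solving each curve for Q: Qd = 489.4 - 0.8P.
At equilibrium Qd = Qs, so 489.4 - 0.8P = 221.2 + 0.1P; collecting terms, 268.2 = 0.9P and P* = 298.
From the demand curve, Q* = 489.4 - 0.8(298) = 251.
After the shift, demand is Qd = 561.4 - 0.8P.
The new intersection has 340.2 = 0.9P, i.e. P = 378, Q = 259.
ΔP = 378 - 298 = 80.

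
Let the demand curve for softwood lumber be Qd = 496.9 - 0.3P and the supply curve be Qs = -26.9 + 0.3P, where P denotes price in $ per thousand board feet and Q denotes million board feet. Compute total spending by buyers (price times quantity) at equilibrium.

At equilibrium Qd = Qs, so 496.9 - 0.3P = -26.9 + 0.3P; collecting terms, 523.8 = 0.6P and P* = 873.
From the demand curve, Q* = 496.9 - 0.3(873) = 235.
Total spending by buyers = P* × Q* = 873 × 235 = 205155.

Total spending by buyers = 205155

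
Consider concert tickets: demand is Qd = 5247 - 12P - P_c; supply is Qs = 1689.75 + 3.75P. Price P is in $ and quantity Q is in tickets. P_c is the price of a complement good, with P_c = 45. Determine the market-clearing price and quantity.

With P_c = 45, demand is Qd = 5202 - 12P.
Equating demand and supply, 5202 - 12P = 1689.75 + 3.75P gives 15.75P = 3512.25, so P* = 223.
From the demand curve, Q* = 5202 - 12(223) = 2526.

P* = 223, Q* = 2526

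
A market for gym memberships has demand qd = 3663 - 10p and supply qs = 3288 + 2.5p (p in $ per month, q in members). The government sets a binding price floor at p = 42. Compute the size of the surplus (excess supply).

At p = 42: qd = 3243 and qs = 3393.
Surplus = qs - qd = 3393 - 3243 = 150.

Surplus = 150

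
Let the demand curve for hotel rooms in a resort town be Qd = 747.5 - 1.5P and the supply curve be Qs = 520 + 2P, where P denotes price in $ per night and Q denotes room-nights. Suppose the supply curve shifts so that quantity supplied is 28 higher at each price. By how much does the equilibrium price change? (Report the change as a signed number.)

At equilibrium Qd = Qs, so 747.5 - 1.5P = 520 + 2P; collecting terms, 227.5 = 3.5P and P* = 65.
Plugging P* into demand: Q* = 747.5 - 1.5(65) = 650.
After the shift, supply is Qs = 548 + 2P.
The new intersection has 199.5 = 3.5P, i.e. P = 57, Q = 662.
ΔP = 57 - 65 = -8.

ΔP = -8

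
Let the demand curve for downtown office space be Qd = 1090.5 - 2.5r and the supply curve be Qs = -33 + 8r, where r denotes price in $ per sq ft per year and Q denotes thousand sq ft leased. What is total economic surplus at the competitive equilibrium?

Set Qd = Qs: 1090.5 - 2.5r = -33 + 8r, so 1123.5 = 10.5r and r* = 107.
Then Q* = 1090.5 - 2.5(107) = 823.
Demand choke price = 436.2; supply choke price = 4.125. CS = ½(436.2 - 107)(823) = 135465.8; PS = ½(107 - 4.125)(823) = 42333.0625. Total surplus = 177798.8625.

Total surplus = 177798.8625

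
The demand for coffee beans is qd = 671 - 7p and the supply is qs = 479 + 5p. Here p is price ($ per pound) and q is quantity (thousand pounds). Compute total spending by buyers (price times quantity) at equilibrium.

Total spending by buyers = 8944

Equating demand and supply, 671 - 7p = 479 + 5p gives 12p = 192, so p* = 16.
Plugging p* into demand: q* = 671 - 7(16) = 559.
Total spending by buyers = p* × q* = 16 × 559 = 8944.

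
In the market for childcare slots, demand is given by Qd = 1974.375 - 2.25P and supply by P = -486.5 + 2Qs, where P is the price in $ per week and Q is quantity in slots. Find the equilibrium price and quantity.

P* = 629.5, Q* = 558

Inverting to quantity form: Qs = 243.25 + 0.5P.
Equating demand and supply, 1974.375 - 2.25P = 243.25 + 0.5P gives 2.75P = 1731.125, so P* = 629.5.
Substitute back: Q* = 1974.375 - 2.25(629.5) = 558.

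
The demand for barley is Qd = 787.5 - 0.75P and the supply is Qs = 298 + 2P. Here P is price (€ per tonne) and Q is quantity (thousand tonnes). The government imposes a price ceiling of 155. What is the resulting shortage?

Shortage = 63.25

With P fixed at 155, quantity demanded is 671.25 and quantity supplied is 608.
Shortage = Qd - Qs = 671.25 - 608 = 63.25.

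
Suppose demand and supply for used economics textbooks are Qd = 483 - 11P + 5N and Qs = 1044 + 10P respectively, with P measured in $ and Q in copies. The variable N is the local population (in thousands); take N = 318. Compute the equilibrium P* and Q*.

P* = 49, Q* = 1534

With N = 318, demand is Qd = 2073 - 11P.
Equating demand and supply, 2073 - 11P = 1044 + 10P gives 21P = 1029, so P* = 49.
From the demand curve, Q* = 2073 - 11(49) = 1534.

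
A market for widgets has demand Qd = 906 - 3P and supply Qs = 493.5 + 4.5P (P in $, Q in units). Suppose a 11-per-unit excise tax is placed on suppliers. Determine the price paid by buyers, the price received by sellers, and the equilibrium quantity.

P_b = 61.6, P_s = 50.6, Q = 721.2

Suppliers keep P_s = P_b - 11 per unit, so supply in terms of the buyer price is Qs = 444 + 4.5P_b.
Equate demand and the shifted supply: 906 - 3P_b = 444 + 4.5P_b, giving 7.5P_b = 462, so P_b = 61.6.
Then P_s = 61.6 - 11 = 50.6 and Q = 906 - 3(61.6) = 721.2.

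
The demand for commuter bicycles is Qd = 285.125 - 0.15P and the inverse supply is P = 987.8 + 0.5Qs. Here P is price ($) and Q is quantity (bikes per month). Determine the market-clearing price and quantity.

P* = 1051.5, Q* = 127.4

Rewriting in direct form: Qs = -1975.6 + 2P.
The market clears where 285.125 - 0.15P = -1975.6 + 2P. Rearranging, 2.15P = 2260.725, hence P* = 1051.5.
Plugging P* into demand: Q* = 285.125 - 0.15(1051.5) = 127.4.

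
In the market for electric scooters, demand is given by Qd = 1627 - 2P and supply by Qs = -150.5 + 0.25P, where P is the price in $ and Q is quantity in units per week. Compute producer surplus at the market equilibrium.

Producer surplus = 4418

Equating demand and supply, 1627 - 2P = -150.5 + 0.25P gives 2.25P = 1777.5, so P* = 790.
From the demand curve, Q* = 1627 - 2(790) = 47.
Supply choke price (Qs = 0): P = 602. Producer surplus = ½ × (790 - 602) × 47 = 4418.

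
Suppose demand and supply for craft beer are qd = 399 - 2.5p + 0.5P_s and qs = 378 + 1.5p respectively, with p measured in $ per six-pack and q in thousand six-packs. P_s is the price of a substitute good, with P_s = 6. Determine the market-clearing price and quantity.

p* = 6, q* = 387

With P_s = 6, demand is qd = 402 - 2.5p.
Set qd = qs: 402 - 2.5p = 378 + 1.5p, so 24 = 4p and p* = 6.
Then q* = 402 - 2.5(6) = 387.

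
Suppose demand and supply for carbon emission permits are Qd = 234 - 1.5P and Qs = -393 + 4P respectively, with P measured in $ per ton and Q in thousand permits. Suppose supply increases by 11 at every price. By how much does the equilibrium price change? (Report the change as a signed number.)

ΔP = -2

The market clears where 234 - 1.5P = -393 + 4P. Rearranging, 5.5P = 627, hence P* = 114.
Substitute back: Q* = 234 - 1.5(114) = 63.
After the shift, supply is Qs = -382 + 4P.
Re-solving, 5.5P = 616 gives P = 112 and Q = 66.
ΔP = 112 - 114 = -2.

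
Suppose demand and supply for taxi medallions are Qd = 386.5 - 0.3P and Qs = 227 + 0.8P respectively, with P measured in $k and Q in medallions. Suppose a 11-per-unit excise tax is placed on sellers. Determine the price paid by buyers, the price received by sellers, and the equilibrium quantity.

With a tax of 11 on sellers, they supply based on the net price P_s = P_b - 11, so Qs = 218.2 + 0.8P_b.
Set Qd = Qs: 386.5 - 0.3P_b = 218.2 + 0.8P_b, so 168.3 = 1.1P_b and P_b = 153.
So P_s = 142 and the quantity traded is Q = 386.5 - 0.3(153) = 340.6.

P_b = 153, P_s = 142, Q = 340.6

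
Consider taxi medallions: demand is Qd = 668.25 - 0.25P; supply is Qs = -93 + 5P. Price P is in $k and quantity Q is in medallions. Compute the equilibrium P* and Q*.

Set Qd = Qs: 668.25 - 0.25P = -93 + 5P, so 761.25 = 5.25P and P* = 145.
From the demand curve, Q* = 668.25 - 0.25(145) = 632.

P* = 145, Q* = 632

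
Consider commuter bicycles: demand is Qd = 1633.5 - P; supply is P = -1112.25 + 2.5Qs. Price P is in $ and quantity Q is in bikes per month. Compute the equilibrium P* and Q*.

P* = 849, Q* = 784.5

In direct form, Qs = 444.9 + 0.4P.
Set Qd = Qs: 1633.5 - P = 444.9 + 0.4P, so 1188.6 = 1.4P and P* = 849.
From the demand curve, Q* = 1633.5 - 849 = 784.5.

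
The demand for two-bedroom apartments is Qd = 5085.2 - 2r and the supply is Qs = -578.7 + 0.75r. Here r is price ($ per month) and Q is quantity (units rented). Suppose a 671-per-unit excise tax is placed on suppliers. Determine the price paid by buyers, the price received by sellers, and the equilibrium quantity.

r_b = 2242.6, r_s = 1571.6, Q = 600

With a tax of 671 on suppliers, they supply based on the net price r_s = r_b - 671, so Qs = -1081.95 + 0.75r_b.
Set Qd = Qs: 5085.2 - 2r_b = -1081.95 + 0.75r_b, so 6167.15 = 2.75r_b and r_b = 2242.6.
Then r_s = 2242.6 - 671 = 1571.6 and Q = 5085.2 - 2(2242.6) = 600.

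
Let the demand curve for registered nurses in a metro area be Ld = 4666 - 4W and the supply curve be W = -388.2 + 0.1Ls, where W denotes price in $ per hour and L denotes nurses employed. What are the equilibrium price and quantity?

Solving each curve for L: Ls = 3882 + 10W.
Equating demand and supply, 4666 - 4W = 3882 + 10W gives 14W = 784, so W* = 56.
Then L* = 4666 - 4(56) = 4442.

W* = 56, L* = 4442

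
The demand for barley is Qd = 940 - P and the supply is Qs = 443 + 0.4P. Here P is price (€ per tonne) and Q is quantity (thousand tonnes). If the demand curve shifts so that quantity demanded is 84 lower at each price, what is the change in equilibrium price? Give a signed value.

ΔP = -60

The market clears where 940 - P = 443 + 0.4P. Rearranging, 1.4P = 497, hence P* = 355.
Substitute back: Q* = 940 - 355 = 585.
After the shift, demand is Qd = 856 - P.
The new intersection has 413 = 1.4P, i.e. P = 295, Q = 561.
ΔP = 295 - 355 = -60.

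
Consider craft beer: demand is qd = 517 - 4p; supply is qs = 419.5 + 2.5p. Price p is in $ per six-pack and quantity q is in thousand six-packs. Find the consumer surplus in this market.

Equating demand and supply, 517 - 4p = 419.5 + 2.5p gives 6.5p = 97.5, so p* = 15.
Plugging p* into demand: q* = 517 - 4(15) = 457.
Demand choke price (qd = 0): p = 517/4 = 129.25. Consumer surplus = ½ × (129.25 - 15) × 457 = 26106.125.

Consumer surplus = 26106.125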